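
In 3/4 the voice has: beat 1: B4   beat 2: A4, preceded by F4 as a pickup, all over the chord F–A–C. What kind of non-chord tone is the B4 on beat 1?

The harmony at that moment is F major triad (F, A, C); B4 is not a chord tone.
It is approached by leap up from F4 and left by step down to A4.
Leap in, step out, metrically accented — an appoggiatura.

Appoggiatura.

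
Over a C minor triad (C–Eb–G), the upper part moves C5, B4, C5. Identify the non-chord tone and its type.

B4 is a neighbor tone.

The harmony at that moment is C minor triad (C, Eb, G); B4 is not a chord tone.
It is approached by step down from C5 and left by step up to C5.
Step away and step back to the same note — a neighbor tone (lower neighbor).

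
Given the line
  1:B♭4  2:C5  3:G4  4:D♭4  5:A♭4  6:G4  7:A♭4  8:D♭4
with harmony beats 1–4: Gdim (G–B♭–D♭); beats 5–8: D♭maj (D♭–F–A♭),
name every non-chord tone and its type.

C5 (beat 2) — escape tone; G4 (beat 6) — neighbor tone.

The harmony at that moment is G diminished triad (G, B♭, D♭); C5 is not a chord tone.
It is approached by step up from B♭4 and left by leap down to G4.
Step in, leap out — an escape tone.
The harmony at that moment is D♭ major triad (D♭, F, A♭); G4 is not a chord tone.
It is approached by step down from A♭4 and left by step up to A♭4.
Step away and step back to the same note — a neighbor tone (lower neighbor).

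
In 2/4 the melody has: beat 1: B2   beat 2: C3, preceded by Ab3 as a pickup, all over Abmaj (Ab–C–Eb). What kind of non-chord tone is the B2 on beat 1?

Appoggiatura.

The harmony at that moment is Ab major triad (Ab, C, Eb); B2 is not a chord tone.
It is approached by leap down from Ab3 and left by step up to C3.
Leap in, step out, metrically accented — an appoggiatura.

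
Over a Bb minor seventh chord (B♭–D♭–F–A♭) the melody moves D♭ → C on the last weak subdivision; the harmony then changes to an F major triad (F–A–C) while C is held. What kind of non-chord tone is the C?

The harmony at that moment is B♭ minor seventh chord (B♭, D♭, F, A♭); C is not a chord tone.
It is approached by step down from D♭ and then sustained as the same pitch into the next harmony.
Arriving early and becoming a chord tone when the harmony changes — an anticipation.

C is an anticipation.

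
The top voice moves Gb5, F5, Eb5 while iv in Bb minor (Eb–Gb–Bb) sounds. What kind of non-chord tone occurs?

The harmony at that moment is Eb minor triad (Eb, Gb, Bb); F5 is not a chord tone.
It is approached by step down from Gb5 and left by step down to Eb5.
Step in, step out in the same direction — a passing tone.

F5 is a passing tone.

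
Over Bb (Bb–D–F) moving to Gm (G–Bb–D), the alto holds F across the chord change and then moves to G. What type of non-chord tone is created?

F is a retardation.

The harmony at that moment is G minor triad (G, Bb, D); F is not a chord tone.
It is held over (the same pitch as the preceding F) and left by step up to G.
Held over from the previous chord and resolving up by step — a retardation.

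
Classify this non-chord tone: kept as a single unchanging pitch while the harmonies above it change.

Approach: none. Departure: none — a single pitch is sustained while the chords change around it, passing through harmonies that do not contain it.
No melodic motion at all; the dissonance is created entirely by the moving harmonies against the stationary note — a pedal tone (pedal point).

Pedal tone.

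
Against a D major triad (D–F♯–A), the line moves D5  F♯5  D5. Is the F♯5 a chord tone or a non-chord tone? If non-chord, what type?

D major triad contains D, F♯, A; F♯ is the third, so it is a chord tone.

Chord tone (the third of D major triad).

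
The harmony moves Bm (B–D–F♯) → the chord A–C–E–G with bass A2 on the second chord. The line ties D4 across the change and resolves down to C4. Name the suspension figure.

4–3 suspension.

At the second chord the bass is A2. The suspended D4 lies a fourth above the bass; after resolving down by step to C4, the interval above the bass becomes a third.
Suspension figures are named by those two intervals: 4–3.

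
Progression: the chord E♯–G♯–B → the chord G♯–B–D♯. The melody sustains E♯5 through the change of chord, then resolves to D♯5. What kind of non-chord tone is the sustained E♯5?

The harmony at that moment is G♯ minor triad (G♯, B, D♯); E♯5 is not a chord tone.
It is held over (the same pitch as the preceding E♯5) and left by step down to D♯5.
Held over from the previous chord and resolving down by step — a suspension.

E♯5 is a suspension.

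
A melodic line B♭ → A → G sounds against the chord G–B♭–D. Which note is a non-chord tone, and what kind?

A is a passing tone.

The harmony at that moment is G minor triad (G, B♭, D); A is not a chord tone.
It is approached by step down from B♭ and left by step down to G.
Step in, step out in the same direction — a passing tone.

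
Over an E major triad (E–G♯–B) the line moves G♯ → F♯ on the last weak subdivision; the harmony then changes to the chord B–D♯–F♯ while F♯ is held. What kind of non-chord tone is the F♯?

F♯ is an anticipation.

The harmony at that moment is E major triad (E, G♯, B); F♯ is not a chord tone.
It is approached by step down from G♯ and then sustained as the same pitch into the next harmony.
Arriving early and becoming a chord tone when the harmony changes — an anticipation.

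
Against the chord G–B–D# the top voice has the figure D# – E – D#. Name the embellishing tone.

E is a neighbor tone.

The harmony at that moment is G augmented triad (G, B, D#); E is not a chord tone.
It is approached by step up from D# and left by step down to D#.
Step away and step back to the same note — a neighbor tone (upper neighbor).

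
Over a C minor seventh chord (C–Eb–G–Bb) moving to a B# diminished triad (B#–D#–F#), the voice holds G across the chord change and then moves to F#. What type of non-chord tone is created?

The harmony at that moment is B# diminished triad (B#, D#, F#); G is not a chord tone.
It is held over (the same pitch as the preceding G) and left by step down to F#.
Held over from the previous chord and resolving down by step — a suspension.

G is a suspension.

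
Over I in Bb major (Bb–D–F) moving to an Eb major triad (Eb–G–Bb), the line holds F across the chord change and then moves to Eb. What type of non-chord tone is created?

F is a suspension.

The harmony at that moment is Eb major triad (Eb, G, Bb); F is not a chord tone.
It is held over (the same pitch as the preceding F) and left by step down to Eb.
Held over from the previous chord and resolving down by step — a suspension.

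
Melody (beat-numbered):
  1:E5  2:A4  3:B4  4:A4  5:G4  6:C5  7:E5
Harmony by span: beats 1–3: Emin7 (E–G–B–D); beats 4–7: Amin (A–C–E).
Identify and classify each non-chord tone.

The harmony at that moment is E minor seventh chord (E, G, B, D); A4 is not a chord tone.
It is approached by leap down from E5 and left by step up to B4.
Leap in, step out — an appoggiatura.
The harmony at that moment is A minor triad (A, C, E); G4 is not a chord tone.
It is approached by step down from A4 and left by leap up to C5.
Step in, leap out — an escape tone.

A4 (beat 2) — appoggiatura; G4 (beat 5) — escape tone.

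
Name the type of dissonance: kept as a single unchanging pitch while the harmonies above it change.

Pedal tone.

Approach: none. Departure: none — a single pitch is sustained while the chords change around it, passing through harmonies that do not contain it.
No melodic motion at all; the dissonance is created entirely by the moving harmonies against the stationary note — a pedal tone (pedal point).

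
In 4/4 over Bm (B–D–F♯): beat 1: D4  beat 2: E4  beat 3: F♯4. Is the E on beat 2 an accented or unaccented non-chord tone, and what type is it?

Unaccented passing tone.

The harmony at that moment is B minor triad (B, D, F♯); E4 is not a chord tone.
It is approached by step up from D4 and left by step up to F♯4.
Step in, step out in the same direction — a passing tone.
It falls on a weak beat, so it is unaccented.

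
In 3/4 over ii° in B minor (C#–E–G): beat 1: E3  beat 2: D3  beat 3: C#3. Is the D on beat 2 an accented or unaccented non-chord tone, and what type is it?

Unaccented passing tone.

The harmony at that moment is C# diminished triad (C#, E, G); D3 is not a chord tone.
It is approached by step down from E3 and left by step down to C#3.
Step in, step out in the same direction — a passing tone.
It falls on a weak beat, so it is unaccented.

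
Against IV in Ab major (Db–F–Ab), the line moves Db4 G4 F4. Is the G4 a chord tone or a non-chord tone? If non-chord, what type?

Non-chord tone — an appoggiatura.

The harmony at that moment is Db major triad (Db, F, Ab); G4 is not a chord tone.
It is approached by leap up from Db4 and left by step down to F4.
Leap in, step out — an appoggiatura.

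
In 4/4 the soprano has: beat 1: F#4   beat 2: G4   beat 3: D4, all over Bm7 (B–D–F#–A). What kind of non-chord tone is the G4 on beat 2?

Escape tone.

The harmony at that moment is B minor seventh chord (B, D, F#, A); G4 is not a chord tone.
It is approached by step up from F#4 and left by leap down to D4.
Step in, leap out, on a weak beat — an escape tone.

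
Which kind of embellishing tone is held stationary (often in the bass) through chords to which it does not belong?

Approach: none. Departure: none — a single pitch is sustained while the chords change around it, passing through harmonies that do not contain it.
No melodic motion at all; the dissonance is created entirely by the moving harmonies against the stationary note — a pedal tone (pedal point).

Pedal tone.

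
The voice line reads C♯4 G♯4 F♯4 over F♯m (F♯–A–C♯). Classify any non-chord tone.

G♯4 is an appoggiatura.

The harmony at that moment is F♯ minor triad (F♯, A, C♯); G♯4 is not a chord tone.
It is approached by leap up from C♯4 and left by step down to F♯4.
Leap in, step out — an appoggiatura.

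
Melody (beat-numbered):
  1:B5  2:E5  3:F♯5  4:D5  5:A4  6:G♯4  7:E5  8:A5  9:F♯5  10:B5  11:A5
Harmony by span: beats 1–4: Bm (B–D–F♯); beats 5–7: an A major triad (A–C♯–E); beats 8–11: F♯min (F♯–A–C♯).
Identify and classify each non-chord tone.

E5 (beat 2) — appoggiatura; G♯4 (beat 6) — escape tone; B5 (beat 10) — appoggiatura.

The harmony at that moment is B minor triad (B, D, F♯); E5 is not a chord tone.
It is approached by leap down from B5 and left by step up to F♯5.
Leap in, step out — an appoggiatura.
The harmony at that moment is A major triad (A, C♯, E); G♯4 is not a chord tone.
It is approached by step down from A4 and left by leap up to E5.
Step in, leap out — an escape tone.
The harmony at that moment is F♯ minor triad (F♯, A, C♯); B5 is not a chord tone.
It is approached by leap up from F♯5 and left by step down to A5.
Leap in, step out — an appoggiatura.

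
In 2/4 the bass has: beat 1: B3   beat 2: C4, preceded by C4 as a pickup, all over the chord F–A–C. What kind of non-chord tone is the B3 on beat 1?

Lower neighbor tone.

The harmony at that moment is F major triad (F, A, C); B3 is not a chord tone.
It is approached by step down from C4 and left by step up to C4.
Step away and step back to the same note — a neighbor tone (lower neighbor).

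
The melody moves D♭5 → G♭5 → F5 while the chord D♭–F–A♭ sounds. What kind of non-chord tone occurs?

The harmony at that moment is D♭ major triad (D♭, F, A♭); G♭5 is not a chord tone.
It is approached by leap up from D♭5 and left by step down to F5.
Leap in, step out — an appoggiatura.

G♭5 is an appoggiatura.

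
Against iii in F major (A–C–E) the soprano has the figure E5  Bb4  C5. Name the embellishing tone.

Bb4 is an appoggiatura.

The harmony at that moment is A minor triad (A, C, E); Bb4 is not a chord tone.
It is approached by leap down from E5 and left by step up to C5.
Leap in, step out — an appoggiatura.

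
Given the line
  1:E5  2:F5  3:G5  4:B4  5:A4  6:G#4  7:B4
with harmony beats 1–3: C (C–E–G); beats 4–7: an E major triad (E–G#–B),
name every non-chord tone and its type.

The harmony at that moment is C major triad (C, E, G); F5 is not a chord tone.
It is approached by step up from E5 and left by step up to G5.
Step in, step out in the same direction — a passing tone.
The harmony at that moment is E major triad (E, G#, B); A4 is not a chord tone.
It is approached by step down from B4 and left by step down to G#4.
Step in, step out in the same direction — a passing tone.

F5 (beat 2) — passing tone; A4 (beat 5) — passing tone.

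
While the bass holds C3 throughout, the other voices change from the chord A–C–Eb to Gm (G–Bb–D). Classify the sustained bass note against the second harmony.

Pedal tone (pedal point).

The harmony at that moment is G minor triad (G, Bb, D); C3 is not a chord tone.
It is held over (the same pitch as the preceding C3) and then sustained as the same pitch into the next harmony.
Sustained through a change of harmony — a pedal tone.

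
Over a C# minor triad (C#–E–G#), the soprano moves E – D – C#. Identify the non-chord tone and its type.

The harmony at that moment is C# minor triad (C#, E, G#); D is not a chord tone.
It is approached by step down from E and left by step down to C#.
Step in, step out in the same direction — a passing tone.

D is a passing tone.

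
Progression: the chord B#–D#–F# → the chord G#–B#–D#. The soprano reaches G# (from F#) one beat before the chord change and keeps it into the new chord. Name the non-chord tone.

The harmony at that moment is B# diminished triad (B#, D#, F#); G# is not a chord tone.
It is approached by step up from F# and then sustained as the same pitch into the next harmony.
Arriving early and becoming a chord tone when the harmony changes — an anticipation.

G# is an anticipation.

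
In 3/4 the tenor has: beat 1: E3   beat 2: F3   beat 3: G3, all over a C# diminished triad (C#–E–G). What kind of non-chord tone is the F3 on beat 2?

The harmony at that moment is C# diminished triad (C#, E, G); F3 is not a chord tone.
It is approached by step up from E3 and left by step up to G3.
Step in, step out in the same direction — a passing tone.

Passing tone.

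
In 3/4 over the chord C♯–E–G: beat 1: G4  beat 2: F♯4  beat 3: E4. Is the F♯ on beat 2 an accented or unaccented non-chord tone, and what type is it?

The harmony at that moment is C♯ diminished triad (C♯, E, G); F♯4 is not a chord tone.
It is approached by step down from G4 and left by step down to E4.
Step in, step out in the same direction — a passing tone.
It falls on a weak beat, so it is unaccented.

Unaccented passing tone.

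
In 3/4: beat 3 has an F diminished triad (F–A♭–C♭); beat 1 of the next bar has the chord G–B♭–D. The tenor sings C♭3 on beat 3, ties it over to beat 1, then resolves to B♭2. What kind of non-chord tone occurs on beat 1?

The harmony at that moment is G minor triad (G, B♭, D); C♭3 is not a chord tone.
It is held over (the same pitch as the preceding C♭3) and left by step down to B♭2.
Held over from the previous chord and resolving down by step — a suspension.

Suspension.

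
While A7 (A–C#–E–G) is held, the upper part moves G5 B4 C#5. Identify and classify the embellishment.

B4 is an appoggiatura.

The harmony at that moment is A dominant seventh chord (A, C#, E, G); B4 is not a chord tone.
It is approached by leap down from G5 and left by step up to C#5.
Leap in, step out — an appoggiatura.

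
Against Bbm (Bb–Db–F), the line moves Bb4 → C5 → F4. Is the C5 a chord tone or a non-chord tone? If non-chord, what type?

The harmony at that moment is Bb minor triad (Bb, Db, F); C5 is not a chord tone.
It is approached by step up from Bb4 and left by leap down to F4.
Step in, leap out — an escape tone.

Non-chord tone — an escape tone.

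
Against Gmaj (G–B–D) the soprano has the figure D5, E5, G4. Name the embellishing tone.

The harmony at that moment is G major triad (G, B, D); E5 is not a chord tone.
It is approached by step up from D5 and left by leap down to G4.
Step in, leap out — an escape tone.

E5 is an escape tone.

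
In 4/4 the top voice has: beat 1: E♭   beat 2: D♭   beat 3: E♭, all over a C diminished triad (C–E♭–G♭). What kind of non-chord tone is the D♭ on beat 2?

The harmony at that moment is C diminished triad (C, E♭, G♭); D♭ is not a chord tone.
It is approached by step down from E♭ and left by step up to E♭.
Step away and step back to the same note — a neighbor tone (lower neighbor).

Lower neighbor tone.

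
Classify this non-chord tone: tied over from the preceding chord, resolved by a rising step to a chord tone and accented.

Retardation.

Approach: by preparation — the pitch is first a chord tone, then held (tied or repeated) while the harmony changes under it. Departure: up by step. Metric position: strong.
A prepared dissonance that resolves upward by step — a retardation. (The same figure resolving downward would be a suspension.)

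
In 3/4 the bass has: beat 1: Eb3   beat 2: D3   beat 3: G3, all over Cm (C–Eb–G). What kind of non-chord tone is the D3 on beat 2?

The harmony at that moment is C minor triad (C, Eb, G); D3 is not a chord tone.
It is approached by step down from Eb3 and left by leap up to G3.
Step in, leap out, on a weak beat — an escape tone.

Escape tone.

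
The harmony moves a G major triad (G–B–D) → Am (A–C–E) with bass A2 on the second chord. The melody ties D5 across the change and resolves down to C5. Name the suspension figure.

4–3 suspension.

At the second chord the bass is A2. The suspended D5 lies a fourth above the bass; after resolving down by step to C5, the interval above the bass becomes a third.
Suspension figures are named by those two intervals: 4–3.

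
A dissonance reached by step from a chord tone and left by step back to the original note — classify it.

Approach: by step. Departure: by step in the opposite direction, back to the starting pitch.
Stepwise on both sides but reversing to return to the same chord tone — a neighbor tone. (Had it continued onward in the same direction it would be a passing tone instead.)

Neighbor tone.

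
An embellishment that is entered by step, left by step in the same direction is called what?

Approach: by step. Departure: by step, continuing in the same direction.
Stepwise on both sides with no change of direction means the note fills in the space between two different chord tones — a passing tone. (Had it turned back to its starting note it would be a neighbor tone instead.)

Passing tone.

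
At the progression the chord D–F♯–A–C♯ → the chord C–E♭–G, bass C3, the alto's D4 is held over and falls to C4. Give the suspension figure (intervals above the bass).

At the second chord the bass is C3. The suspended D4 lies a ninth above the bass; after resolving down by step to C4, the interval above the bass becomes an octave.
Suspension figures are named by those two intervals: 9–8.

9–8 suspension.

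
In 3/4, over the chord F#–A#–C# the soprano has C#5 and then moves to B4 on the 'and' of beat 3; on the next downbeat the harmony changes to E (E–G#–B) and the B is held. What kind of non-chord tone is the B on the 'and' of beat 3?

The harmony at that moment is F# major triad (F#, A#, C#); B4 is not a chord tone.
It is approached by step down from C#5 and then sustained as the same pitch into the next harmony.
Arriving early and becoming a chord tone when the harmony changes — an anticipation.

Anticipation.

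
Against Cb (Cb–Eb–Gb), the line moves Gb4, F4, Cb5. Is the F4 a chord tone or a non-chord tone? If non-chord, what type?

Non-chord tone — an escape tone.

The harmony at that moment is Cb major triad (Cb, Eb, Gb); F4 is not a chord tone.
It is approached by step down from Gb4 and left by leap up to Cb5.
Step in, leap out — an escape tone.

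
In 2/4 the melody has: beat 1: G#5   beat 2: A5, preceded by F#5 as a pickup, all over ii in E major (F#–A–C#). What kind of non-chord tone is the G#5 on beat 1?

Passing tone.

The harmony at that moment is F# minor triad (F#, A, C#); G#5 is not a chord tone.
It is approached by step up from F#5 and left by step up to A5.
Step in, step out in the same direction — a passing tone.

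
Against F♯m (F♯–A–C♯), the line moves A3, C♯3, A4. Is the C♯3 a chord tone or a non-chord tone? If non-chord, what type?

Chord tone (the fifth of F# minor triad).

F# minor triad contains F♯, A, C♯; C♯ is the fifth, so it is a chord tone.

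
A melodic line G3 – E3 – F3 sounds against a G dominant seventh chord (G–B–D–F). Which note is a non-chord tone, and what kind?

The harmony at that moment is G dominant seventh chord (G, B, D, F); E3 is not a chord tone.
It is approached by leap down from G3 and left by step up to F3.
Leap in, step out — an appoggiatura.

E3 is an appoggiatura.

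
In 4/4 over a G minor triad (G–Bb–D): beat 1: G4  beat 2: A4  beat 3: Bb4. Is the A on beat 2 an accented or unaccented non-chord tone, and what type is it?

Unaccented passing tone.

The harmony at that moment is G minor triad (G, Bb, D); A4 is not a chord tone.
It is approached by step up from G4 and left by step up to Bb4.
Step in, step out in the same direction — a passing tone.
It falls on a weak beat, so it is unaccented.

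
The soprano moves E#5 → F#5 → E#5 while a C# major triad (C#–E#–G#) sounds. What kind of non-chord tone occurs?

F#5 is a neighbor tone.

The harmony at that moment is C# major triad (C#, E#, G#); F#5 is not a chord tone.
It is approached by step up from E#5 and left by step down to E#5.
Step away and step back to the same note — a neighbor tone (upper neighbor).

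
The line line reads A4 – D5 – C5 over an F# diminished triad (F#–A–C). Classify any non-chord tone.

The harmony at that moment is F# diminished triad (F#, A, C); D5 is not a chord tone.
It is approached by leap up from A4 and left by step down to C5.
Leap in, step out — an appoggiatura.

D5 is an appoggiatura.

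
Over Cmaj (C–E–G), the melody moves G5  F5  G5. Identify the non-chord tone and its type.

F5 is a neighbor tone.

The harmony at that moment is C major triad (C, E, G); F5 is not a chord tone.
It is approached by step down from G5 and left by step up to G5.
Step away and step back to the same note — a neighbor tone (lower neighbor).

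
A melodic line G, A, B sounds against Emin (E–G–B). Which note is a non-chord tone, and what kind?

The harmony at that moment is E minor triad (E, G, B); A is not a chord tone.
It is approached by step up from G and left by step up to B.
Step in, step out in the same direction — a passing tone.

A is a passing tone.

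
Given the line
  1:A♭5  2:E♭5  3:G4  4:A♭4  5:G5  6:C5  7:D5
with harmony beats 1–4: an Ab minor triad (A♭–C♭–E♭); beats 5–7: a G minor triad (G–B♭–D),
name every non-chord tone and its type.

G4 (beat 3) — appoggiatura; C5 (beat 6) — appoggiatura.

The harmony at that moment is A♭ minor triad (A♭, C♭, E♭); G4 is not a chord tone.
It is approached by leap down from E♭5 and left by step up to A♭4.
Leap in, step out — an appoggiatura.
The harmony at that moment is G minor triad (G, B♭, D); C5 is not a chord tone.
It is approached by leap down from G5 and left by step up to D5.
Leap in, step out — an appoggiatura.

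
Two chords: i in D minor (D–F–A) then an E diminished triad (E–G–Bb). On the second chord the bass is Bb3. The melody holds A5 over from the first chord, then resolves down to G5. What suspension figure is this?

At the second chord the bass is Bb3. The suspended A5 lies a seventh above the bass; after resolving down by step to G5, the interval above the bass becomes a sixth.
Suspension figures are named by those two intervals: 7–6.

7–6 suspension.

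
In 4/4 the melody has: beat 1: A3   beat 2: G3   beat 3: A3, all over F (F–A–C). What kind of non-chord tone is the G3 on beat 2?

Lower neighbor tone.

The harmony at that moment is F major triad (F, A, C); G3 is not a chord tone.
It is approached by step down from A3 and left by step up to A3.
Step away and step back to the same note — a neighbor tone (lower neighbor).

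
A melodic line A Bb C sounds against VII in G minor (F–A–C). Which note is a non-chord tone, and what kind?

Bb is a passing tone.

The harmony at that moment is F major triad (F, A, C); Bb is not a chord tone.
It is approached by step up from A and left by step up to C.
Step in, step out in the same direction — a passing tone.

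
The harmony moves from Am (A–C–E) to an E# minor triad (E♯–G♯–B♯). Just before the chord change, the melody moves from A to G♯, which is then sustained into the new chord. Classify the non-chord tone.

G♯ is an anticipation.

The harmony at that moment is A minor triad (A, C, E); G♯ is not a chord tone.
It is approached by step down from A and then sustained as the same pitch into the next harmony.
Arriving early and becoming a chord tone when the harmony changes — an anticipation.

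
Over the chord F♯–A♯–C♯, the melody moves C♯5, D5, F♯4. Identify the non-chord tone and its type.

The harmony at that moment is F♯ major triad (F♯, A♯, C♯); D5 is not a chord tone.
It is approached by step up from C♯5 and left by leap down to F♯4.
Step in, leap out — an escape tone.

D5 is an escape tone.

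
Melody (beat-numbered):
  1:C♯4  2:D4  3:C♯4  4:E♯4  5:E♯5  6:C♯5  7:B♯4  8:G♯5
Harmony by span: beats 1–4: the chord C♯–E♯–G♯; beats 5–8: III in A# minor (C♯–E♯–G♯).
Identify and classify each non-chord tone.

D4 (beat 2) — neighbor tone; B♯4 (beat 7) — escape tone.

The harmony at that moment is C♯ major triad (C♯, E♯, G♯); D4 is not a chord tone.
It is approached by step up from C♯4 and left by step down to C♯4.
Step away and step back to the same note — a neighbor tone (upper neighbor).
The harmony at that moment is C♯ major triad (C♯, E♯, G♯); B♯4 is not a chord tone.
It is approached by step down from C♯5 and left by leap up to G♯5.
Step in, leap out — an escape tone.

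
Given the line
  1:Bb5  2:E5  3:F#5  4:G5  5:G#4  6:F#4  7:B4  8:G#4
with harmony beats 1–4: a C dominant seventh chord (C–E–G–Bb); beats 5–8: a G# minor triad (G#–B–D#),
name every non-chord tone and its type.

The harmony at that moment is C dominant seventh chord (C, E, G, Bb); F#5 is not a chord tone.
It is approached by step up from E5 and left by step up to G5.
Step in, step out in the same direction — a passing tone.
The harmony at that moment is G# minor triad (G#, B, D#); F#4 is not a chord tone.
It is approached by step down from G#4 and left by leap up to B4.
Step in, leap out — an escape tone.

F#5 (beat 3) — passing tone; F#4 (beat 6) — escape tone.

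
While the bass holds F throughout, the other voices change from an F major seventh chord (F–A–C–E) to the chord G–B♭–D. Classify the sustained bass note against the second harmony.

Pedal tone (pedal point).

The harmony at that moment is G minor triad (G, B♭, D); F is not a chord tone.
It is held over (the same pitch as the preceding F) and then sustained as the same pitch into the next harmony.
Sustained through a change of harmony — a pedal tone.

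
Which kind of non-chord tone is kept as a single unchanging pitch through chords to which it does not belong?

Approach: none. Departure: none — a single pitch is sustained while the chords change around it, passing through harmonies that do not contain it.
No melodic motion at all; the dissonance is created entirely by the moving harmonies against the stationary note — a pedal tone (pedal point).

Pedal tone.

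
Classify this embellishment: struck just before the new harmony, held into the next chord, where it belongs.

Anticipation.

Approach: ahead of the chord change (typically by step), so it is dissonant against the current harmony. Departure: none — the same pitch is restated or held and is a chord tone of the new harmony.
Dissonant first, consonant once the harmony catches up: the note simply arrives early — an anticipation. (The reverse timing, consonant first and dissonant after the change, would be a suspension or retardation.)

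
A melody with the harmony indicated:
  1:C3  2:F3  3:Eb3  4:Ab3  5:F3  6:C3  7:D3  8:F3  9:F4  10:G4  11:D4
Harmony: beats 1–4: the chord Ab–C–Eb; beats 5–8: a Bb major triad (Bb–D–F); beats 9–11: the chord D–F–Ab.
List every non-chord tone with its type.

F3 (beat 2) — appoggiatura; C3 (beat 6) — appoggiatura; G4 (beat 10) — escape tone.

The harmony at that moment is Ab major triad (Ab, C, Eb); F3 is not a chord tone.
It is approached by leap up from C3 and left by step down to Eb3.
Leap in, step out — an appoggiatura.
The harmony at that moment is Bb major triad (Bb, D, F); C3 is not a chord tone.
It is approached by leap down from F3 and left by step up to D3.
Leap in, step out — an appoggiatura.
The harmony at that moment is D diminished triad (D, F, Ab); G4 is not a chord tone.
It is approached by step up from F4 and left by leap down to D4.
Step in, leap out — an escape tone.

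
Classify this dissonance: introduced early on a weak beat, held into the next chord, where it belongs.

Approach: ahead of the chord change (typically by step), so it is dissonant against the current harmony. Departure: none — the same pitch is restated or held and is a chord tone of the new harmony.
Dissonant first, consonant once the harmony catches up: the note simply arrives early — an anticipation. (The reverse timing, consonant first and dissonant after the change, would be a suspension or retardation.)

Anticipation.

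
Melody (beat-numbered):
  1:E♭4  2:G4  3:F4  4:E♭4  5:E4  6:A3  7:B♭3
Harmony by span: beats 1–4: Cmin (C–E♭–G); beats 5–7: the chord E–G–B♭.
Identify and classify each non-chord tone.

F4 (beat 3) — passing tone; A3 (beat 6) — appoggiatura.

The harmony at that moment is C minor triad (C, E♭, G); F4 is not a chord tone.
It is approached by step down from G4 and left by step down to E♭4.
Step in, step out in the same direction — a passing tone.
The harmony at that moment is E diminished triad (E, G, B♭); A3 is not a chord tone.
It is approached by leap down from E4 and left by step up to B♭3.
Leap in, step out — an appoggiatura.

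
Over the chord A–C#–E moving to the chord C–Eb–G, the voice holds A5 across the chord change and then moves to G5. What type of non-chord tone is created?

The harmony at that moment is C minor triad (C, Eb, G); A5 is not a chord tone.
It is held over (the same pitch as the preceding A5) and left by step down to G5.
Held over from the previous chord and resolving down by step — a suspension.

A5 is a suspension.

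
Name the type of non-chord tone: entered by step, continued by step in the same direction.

Passing tone.

Approach: by step. Departure: by step, continuing in the same direction.
Stepwise on both sides with no change of direction means the note fills in the space between two different chord tones — a passing tone. (Had it turned back to its starting note it would be a neighbor tone instead.)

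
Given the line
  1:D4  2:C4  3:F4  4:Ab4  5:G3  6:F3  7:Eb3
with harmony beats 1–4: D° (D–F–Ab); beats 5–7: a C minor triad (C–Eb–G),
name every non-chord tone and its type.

The harmony at that moment is D diminished triad (D, F, Ab); C4 is not a chord tone.
It is approached by step down from D4 and left by leap up to F4.
Step in, leap out — an escape tone.
The harmony at that moment is C minor triad (C, Eb, G); F3 is not a chord tone.
It is approached by step down from G3 and left by step down to Eb3.
Step in, step out in the same direction — a passing tone.

C4 (beat 2) — escape tone; F3 (beat 6) — passing tone.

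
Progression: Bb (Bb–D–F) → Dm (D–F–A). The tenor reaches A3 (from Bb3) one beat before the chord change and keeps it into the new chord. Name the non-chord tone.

A3 is an anticipation.

The harmony at that moment is Bb major triad (Bb, D, F); A3 is not a chord tone.
It is approached by step down from Bb3 and then sustained as the same pitch into the next harmony.
Arriving early and becoming a chord tone when the harmony changes — an anticipation.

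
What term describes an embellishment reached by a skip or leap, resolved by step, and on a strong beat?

Appoggiatura.

Approach: by leap. Departure: by step. Metric position: strong.
Leap in, step out, in a metrically strong position — an appoggiatura. (It is the mirror image of the escape tone, which steps in and leaps out from a weak position.)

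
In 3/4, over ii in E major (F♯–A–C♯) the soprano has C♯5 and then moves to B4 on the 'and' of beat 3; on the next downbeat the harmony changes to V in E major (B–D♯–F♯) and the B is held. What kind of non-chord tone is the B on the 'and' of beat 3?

The harmony at that moment is F♯ minor triad (F♯, A, C♯); B4 is not a chord tone.
It is approached by step down from C♯5 and then sustained as the same pitch into the next harmony.
Arriving early and becoming a chord tone when the harmony changes — an anticipation.

Anticipation.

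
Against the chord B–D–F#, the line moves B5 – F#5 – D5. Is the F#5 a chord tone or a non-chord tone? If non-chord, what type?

Chord tone (the fifth of B minor triad).

B minor triad contains B, D, F#; F# is the fifth, so it is a chord tone.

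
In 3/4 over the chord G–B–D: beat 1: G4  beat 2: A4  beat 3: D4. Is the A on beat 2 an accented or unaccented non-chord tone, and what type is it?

Unaccented escape tone.

The harmony at that moment is G major triad (G, B, D); A4 is not a chord tone.
It is approached by step up from G4 and left by leap down to D4.
Step in, leap out — an escape tone.
It falls on a weak beat, so it is unaccented.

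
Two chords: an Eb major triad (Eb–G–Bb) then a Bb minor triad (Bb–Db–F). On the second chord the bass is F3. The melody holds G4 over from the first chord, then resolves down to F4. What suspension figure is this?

9–8 suspension.

At the second chord the bass is F3. The suspended G4 lies a ninth above the bass; after resolving down by step to F4, the interval above the bass becomes an octave.
Suspension figures are named by those two intervals: 9–8.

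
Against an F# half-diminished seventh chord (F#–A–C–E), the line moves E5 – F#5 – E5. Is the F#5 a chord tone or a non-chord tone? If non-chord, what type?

Chord tone (the root of F# half-diminished seventh chord).

F# half-diminished seventh chord contains F#, A, C, E; F# is the root, so it is a chord tone.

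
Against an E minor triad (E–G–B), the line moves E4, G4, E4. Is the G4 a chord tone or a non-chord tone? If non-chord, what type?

Chord tone (the third of E minor triad).

E minor triad contains E, G, B; G is the third, so it is a chord tone.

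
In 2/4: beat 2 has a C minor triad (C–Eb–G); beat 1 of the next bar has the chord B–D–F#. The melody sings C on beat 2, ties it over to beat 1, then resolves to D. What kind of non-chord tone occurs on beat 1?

Retardation.

The harmony at that moment is B minor triad (B, D, F#); C is not a chord tone.
It is held over (the same pitch as the preceding C) and left by step up to D.
Held over from the previous chord and resolving up by step — a retardation.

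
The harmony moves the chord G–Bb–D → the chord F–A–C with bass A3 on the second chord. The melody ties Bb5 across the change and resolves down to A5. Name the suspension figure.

9–8 suspension.

At the second chord the bass is A3. The suspended Bb5 lies a ninth above the bass; after resolving down by step to A5, the interval above the bass becomes an octave.
Suspension figures are named by those two intervals: 9–8.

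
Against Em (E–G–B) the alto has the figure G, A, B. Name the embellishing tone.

A is a passing tone.

The harmony at that moment is E minor triad (E, G, B); A is not a chord tone.
It is approached by step up from G and left by step up to B.
Step in, step out in the same direction — a passing tone.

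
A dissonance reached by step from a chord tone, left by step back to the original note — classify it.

Approach: by step. Departure: by step in the opposite direction, back to the starting pitch.
Stepwise on both sides but reversing to return to the same chord tone — a neighbor tone. (Had it continued onward in the same direction it would be a passing tone instead.)

Neighbor tone.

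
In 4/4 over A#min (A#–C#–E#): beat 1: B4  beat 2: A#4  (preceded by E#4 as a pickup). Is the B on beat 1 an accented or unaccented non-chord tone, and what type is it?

Accented appoggiatura.

The harmony at that moment is A# minor triad (A#, C#, E#); B4 is not a chord tone.
It is approached by leap up from E#4 and left by step down to A#4.
Leap in, step out — an appoggiatura.
It falls on the downbeat, so it is accented.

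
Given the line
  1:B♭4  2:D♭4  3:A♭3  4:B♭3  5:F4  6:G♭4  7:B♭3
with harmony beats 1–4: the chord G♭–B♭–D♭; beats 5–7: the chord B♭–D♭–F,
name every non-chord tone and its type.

The harmony at that moment is G♭ major triad (G♭, B♭, D♭); A♭3 is not a chord tone.
It is approached by leap down from D♭4 and left by step up to B♭3.
Leap in, step out — an appoggiatura.
The harmony at that moment is B♭ minor triad (B♭, D♭, F); G♭4 is not a chord tone.
It is approached by step up from F4 and left by leap down to B♭3.
Step in, leap out — an escape tone.

A♭3 (beat 3) — appoggiatura; G♭4 (beat 6) — escape tone.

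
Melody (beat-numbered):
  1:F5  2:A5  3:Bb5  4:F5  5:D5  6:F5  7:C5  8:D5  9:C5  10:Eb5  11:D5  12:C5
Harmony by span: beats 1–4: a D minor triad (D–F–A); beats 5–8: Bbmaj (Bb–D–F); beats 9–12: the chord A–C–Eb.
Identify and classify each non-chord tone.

The harmony at that moment is D minor triad (D, F, A); Bb5 is not a chord tone.
It is approached by step up from A5 and left by leap down to F5.
Step in, leap out — an escape tone.
The harmony at that moment is Bb major triad (Bb, D, F); C5 is not a chord tone.
It is approached by leap down from F5 and left by step up to D5.
Leap in, step out — an appoggiatura.
The harmony at that moment is A diminished triad (A, C, Eb); D5 is not a chord tone.
It is approached by step down from Eb5 and left by step down to C5.
Step in, step out in the same direction — a passing tone.

Bb5 (beat 3) — escape tone; C5 (beat 7) — appoggiatura; D5 (beat 11) — passing tone.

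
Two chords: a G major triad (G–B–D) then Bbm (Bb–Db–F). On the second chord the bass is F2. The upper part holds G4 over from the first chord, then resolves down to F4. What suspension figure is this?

9–8 suspension.

At the second chord the bass is F2. The suspended G4 lies a ninth above the bass; after resolving down by step to F4, the interval above the bass becomes an octave.
Suspension figures are named by those two intervals: 9–8.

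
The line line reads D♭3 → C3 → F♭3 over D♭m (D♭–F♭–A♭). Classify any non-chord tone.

The harmony at that moment is D♭ minor triad (D♭, F♭, A♭); C3 is not a chord tone.
It is approached by step down from D♭3 and left by leap up to F♭3.
Step in, leap out — an escape tone.

C3 is an escape tone.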